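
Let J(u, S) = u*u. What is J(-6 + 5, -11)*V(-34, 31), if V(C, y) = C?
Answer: -34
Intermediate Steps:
J(u, S) = u²
J(-6 + 5, -11)*V(-34, 31) = (-6 + 5)²*(-34) = (-1)²*(-34) = 1*(-34) = -34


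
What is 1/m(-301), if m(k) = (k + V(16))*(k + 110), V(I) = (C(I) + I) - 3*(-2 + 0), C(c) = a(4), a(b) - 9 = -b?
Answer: 1/52334 ≈ 1.9108e-5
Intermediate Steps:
a(b) = 9 - b
C(c) = 5 (C(c) = 9 - 1*4 = 9 - 4 = 5)
V(I) = 11 + I (V(I) = (5 + I) - 3*(-2 + 0) = (5 + I) - 3*(-2) = (5 + I) + 6 = 11 + I)
m(k) = (27 + k)*(110 + k) (m(k) = (k + (11 + 16))*(k + 110) = (k + 27)*(110 + k) = (27 + k)*(110 + k))
1/m(-301) = 1/(2970 + (-301)**2 + 137*(-301)) = 1/(2970 + 90601 - 41237) = 1/52334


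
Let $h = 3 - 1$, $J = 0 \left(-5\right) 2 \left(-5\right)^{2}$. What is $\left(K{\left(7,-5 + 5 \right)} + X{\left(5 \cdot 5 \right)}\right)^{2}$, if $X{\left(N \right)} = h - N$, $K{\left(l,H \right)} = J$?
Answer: $529$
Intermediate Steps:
$J = 0$ ($J = 0 \cdot 2 \cdot 25 = 0 \cdot 25 = 0$)
$K{\left(l,H \right)} = 0$
$h = 2$ ($h = 3 - 1 = 2$)
$X{\left(N \right)} = 2 - N$
$\left(K{\left(7,-5 + 5 \right)} + X{\left(5 \cdot 5 \right)}\right)^{2} = \left(0 + \left(2 - 5 \cdot 5\right)\right)^{2} = \left(0 + \left(2 - 25\right)\right)^{2} = \left(0 - 23\right)^{2} = \left(-23\right)^{2} = 529$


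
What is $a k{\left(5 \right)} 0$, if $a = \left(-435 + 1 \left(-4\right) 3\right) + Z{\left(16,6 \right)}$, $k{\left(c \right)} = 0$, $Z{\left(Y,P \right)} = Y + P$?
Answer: $0$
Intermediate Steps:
$Z{\left(Y,P \right)} = P + Y$
$a = -425$ ($a = \left(-435 + 1 \left(-4\right) 3\right) + \left(6 + 16\right) = \left(-435 - 12\right) + 22 = -447 + 22 = -425$)
$a k{\left(5 \right)} 0 = - 425 \cdot 0 \cdot 0 = \left(-425\right) 0 = 0$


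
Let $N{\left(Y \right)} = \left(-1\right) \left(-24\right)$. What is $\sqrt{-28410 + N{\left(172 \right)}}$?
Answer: $3 i \sqrt{3154} \approx 168.48 i$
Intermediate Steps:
$N{\left(Y \right)} = 24$
$\sqrt{-28410 + N{\left(172 \right)}} = \sqrt{-28410 + 24} = \sqrt{-28386} = 3 i \sqrt{3154}$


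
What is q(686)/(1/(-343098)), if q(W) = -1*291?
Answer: 99841518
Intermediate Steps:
q(W) = -291
q(686)/(1/(-343098)) = -291/(1/(-343098)) = -291/(-1/343098) = -291*(-343098) = 99841518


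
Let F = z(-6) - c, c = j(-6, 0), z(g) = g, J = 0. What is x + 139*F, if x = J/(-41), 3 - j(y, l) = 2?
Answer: -973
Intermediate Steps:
j(y, l) = 1 (j(y, l) = 3 - 1*2 = 3 - 2 = 1)
c = 1
x = 0 (x = 0/(-41) = 0*(-1/41) = 0)
F = -7 (F = -6 - 1*1 = -6 - 1 = -7)
x + 139*F = 0 + 139*(-7) = 0 - 973 = -973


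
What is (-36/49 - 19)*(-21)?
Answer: 2901/7 ≈ 414.43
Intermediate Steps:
(-36/49 - 19)*(-21) = -967/49*(-21) = 2901/7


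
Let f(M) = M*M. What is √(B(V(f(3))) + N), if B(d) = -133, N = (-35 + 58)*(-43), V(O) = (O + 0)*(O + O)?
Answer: I*√1122 ≈ 33.496*I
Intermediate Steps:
f(M) = M²
V(O) = 2*O² (V(O) = O*(2*O) = 2*O²)
N = -989 (N = 23*(-43) = -989)
√(B(V(f(3))) + N) = √(-133 - 989) = √(-1122) = I*√1122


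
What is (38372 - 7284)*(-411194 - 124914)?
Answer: -16666525504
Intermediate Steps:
(38372 - 7284)*(-411194 - 124914) = 31088*(-536108) = -16666525504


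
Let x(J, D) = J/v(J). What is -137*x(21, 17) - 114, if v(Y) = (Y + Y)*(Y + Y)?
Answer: -9713/84 ≈ -115.63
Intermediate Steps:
v(Y) = 4*Y² (v(Y) = (2*Y)*(2*Y) = 4*Y²)
x(J, D) = 1/(4*J) (x(J, D) = J/((4*J²)) = J*(1/(4*J²)) = 1/(4*J))
-137*x(21, 17) - 114 = -137/(4*21) - 114 = -137*1/84 - 114 = -137/84 - 114 = -9713/84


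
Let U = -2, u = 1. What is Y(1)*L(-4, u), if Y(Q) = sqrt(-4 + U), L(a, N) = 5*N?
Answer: 5*I*sqrt(6) ≈ 12.247*I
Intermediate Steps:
Y(Q) = I*sqrt(6) (Y(Q) = sqrt(-4 - 2) = sqrt(-6) = I*sqrt(6))
Y(1)*L(-4, u) = (I*sqrt(6))*(5*1) = (I*sqrt(6))*5 = 5*I*sqrt(6)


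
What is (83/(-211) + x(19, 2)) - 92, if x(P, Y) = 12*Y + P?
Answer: -10422/211 ≈ -49.393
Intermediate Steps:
x(P, Y) = P + 12*Y
(83/(-211) + x(19, 2)) - 92 = (83/(-211) + (19 + 12*2)) - 92 = (83*(-1/211) + (19 + 24)) - 92 = (-83/211 + 43) - 92 = 8990/211 - 92 = -10422/211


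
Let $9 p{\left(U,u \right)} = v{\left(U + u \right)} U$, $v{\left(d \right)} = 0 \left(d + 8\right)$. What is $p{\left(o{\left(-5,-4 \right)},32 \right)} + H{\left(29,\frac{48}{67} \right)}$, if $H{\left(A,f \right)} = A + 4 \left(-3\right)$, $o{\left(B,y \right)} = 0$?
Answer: $17$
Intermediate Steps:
$v{\left(d \right)} = 0$ ($v{\left(d \right)} = 0 \left(8 + d\right) = 0$)
$p{\left(U,u \right)} = 0$ ($p{\left(U,u \right)} = \frac{0 U}{9} = \frac{1}{9} \cdot 0 = 0$)
$H{\left(A,f \right)} = -12 + A$ ($H{\left(A,f \right)} = A - 12 = -12 + A$)
$p{\left(o{\left(-5,-4 \right)},32 \right)} + H{\left(29,\frac{48}{67} \right)} = 0 + \left(-12 + 29\right) = 0 + 17 = 17$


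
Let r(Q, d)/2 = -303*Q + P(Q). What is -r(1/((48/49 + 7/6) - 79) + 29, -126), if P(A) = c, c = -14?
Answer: 397539026/22595 ≈ 17594.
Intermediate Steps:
P(A) = -14
r(Q, d) = -28 - 606*Q (r(Q, d) = 2*(-303*Q - 14) = 2*(-14 - 303*Q) = -28 - 606*Q)
-r(1/((48/49 + 7/6) - 79) + 29, -126) = -(-28 - 606*(1/((48/49 + 7/6) - 79) + 29)) = -(-28 - 606*(1/(631/294 - 79) + 29)) = -(-28 - 606*(1/(-22595/294) + 29)) = -(-28 - 606*(-294/22595 + 29)) = -(-28 - 606*654961/22595) = -(-28 - 396906366/22595) = -1*(-397539026/22595) = 397539026/22595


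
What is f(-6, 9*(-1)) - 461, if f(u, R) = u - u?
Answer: -461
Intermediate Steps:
f(u, R) = 0
f(-6, 9*(-1)) - 461 = 0 - 461 = -461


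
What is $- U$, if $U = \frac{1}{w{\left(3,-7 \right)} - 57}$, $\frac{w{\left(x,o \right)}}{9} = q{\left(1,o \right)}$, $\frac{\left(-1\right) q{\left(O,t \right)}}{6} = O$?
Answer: $\frac{1}{111} \approx 0.009009$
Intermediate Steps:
$q{\left(O,t \right)} = - 6 O$
$w{\left(x,o \right)} = -54$ ($w{\left(x,o \right)} = 9 \left(\left(-6\right) 1\right) = 9 \left(-6\right) = -54$)
$U = - \frac{1}{111}$ ($U = \frac{1}{-54 - 57} = \frac{1}{-111} = - \frac{1}{111} \approx -0.009009$)
$- U = \left(-1\right) \left(- \frac{1}{111}\right) = \frac{1}{111}$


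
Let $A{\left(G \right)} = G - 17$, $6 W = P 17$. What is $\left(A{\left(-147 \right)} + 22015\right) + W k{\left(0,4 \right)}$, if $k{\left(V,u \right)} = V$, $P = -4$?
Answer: $21851$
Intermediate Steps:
$W = - \frac{34}{3}$ ($W = \frac{\left(-4\right) 17}{6} = \frac{1}{6} \left(-68\right) = - \frac{34}{3} \approx -11.333$)
$A{\left(G \right)} = -17 + G$
$\left(A{\left(-147 \right)} + 22015\right) + W k{\left(0,4 \right)} = \left(\left(-17 - 147\right) + 22015\right) - 0 = \left(-164 + 22015\right) + 0 = 21851 + 0 = 21851$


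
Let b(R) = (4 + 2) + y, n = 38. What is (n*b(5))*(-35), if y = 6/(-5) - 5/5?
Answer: -5054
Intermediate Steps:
y = -11/5 (y = 6*(-⅕) - 5*⅕ = -6/5 - 1 = -11/5 ≈ -2.2000)
b(R) = 19/5 (b(R) = (4 + 2) - 11/5 = 6 - 11/5 = 19/5)
(n*b(5))*(-35) = (38*(19/5))*(-35) = (722/5)*(-35) = -5054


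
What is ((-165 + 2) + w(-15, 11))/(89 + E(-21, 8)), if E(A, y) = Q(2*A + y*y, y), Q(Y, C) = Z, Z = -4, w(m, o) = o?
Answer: -152/85 ≈ -1.7882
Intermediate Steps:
Q(Y, C) = -4
E(A, y) = -4
((-165 + 2) + w(-15, 11))/(89 + E(-21, 8)) = ((-165 + 2) + 11)/(89 - 4) = (-163 + 11)/85 = -152*1/85 = -152/85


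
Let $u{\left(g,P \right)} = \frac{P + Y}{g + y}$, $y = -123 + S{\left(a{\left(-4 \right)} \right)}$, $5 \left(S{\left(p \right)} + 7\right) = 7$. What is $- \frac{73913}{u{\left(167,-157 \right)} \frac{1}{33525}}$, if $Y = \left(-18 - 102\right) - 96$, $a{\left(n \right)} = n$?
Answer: $\frac{95152639680}{373} \approx 2.551 \cdot 10^{8}$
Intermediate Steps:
$S{\left(p \right)} = - \frac{28}{5}$ ($S{\left(p \right)} = -7 + \frac{1}{5} \cdot 7 = -7 + \frac{7}{5} = - \frac{28}{5}$)
$Y = -216$ ($Y = -120 - 96 = -216$)
$y = - \frac{643}{5}$ ($y = -123 - \frac{28}{5} = - \frac{643}{5} \approx -128.6$)
$u{\left(g,P \right)} = \frac{-216 + P}{- \frac{643}{5} + g}$ ($u{\left(g,P \right)} = \frac{P - 216}{g - \frac{643}{5}} = \frac{-216 + P}{- \frac{643}{5} + g}$)
$- \frac{73913}{u{\left(167,-157 \right)} \frac{1}{33525}} = - \frac{73913}{\frac{5 \left(-216 - 157\right)}{-643 + 5 \cdot 167} \cdot \frac{1}{33525}} = - \frac{73913}{5 \frac{1}{-643 + 835} \left(-373\right) \frac{1}{33525}} = - \frac{73913}{5 \cdot \frac{1}{192} \left(-373\right) \frac{1}{33525}} = - \frac{73913}{\left(- \frac{1865}{192}\right) \frac{1}{33525}} = - \frac{73913}{- \frac{373}{1287360}} = \left(-73913\right) \left(- \frac{1287360}{373}\right) = \frac{95152639680}{373}$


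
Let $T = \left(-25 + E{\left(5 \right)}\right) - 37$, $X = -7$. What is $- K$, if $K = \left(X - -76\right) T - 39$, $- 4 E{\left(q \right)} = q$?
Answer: $\frac{17613}{4} \approx 4403.3$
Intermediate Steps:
$E{\left(q \right)} = - \frac{q}{4}$
$T = - \frac{253}{4}$ ($T = \left(-25 - \frac{5}{4}\right) - 37 = - \frac{105}{4} - 37 = - \frac{253}{4} \approx -63.25$)
$K = - \frac{17613}{4}$ ($K = \left(-7 - -76\right) \left(- \frac{253}{4}\right) - 39 = \left(-7 + 76\right) \left(- \frac{253}{4}\right) - 39 = 69 \left(- \frac{253}{4}\right) - 39 = - \frac{17457}{4} - 39 = - \frac{17613}{4} \approx -4403.3$)
$- K = \left(-1\right) \left(- \frac{17613}{4}\right) = \frac{17613}{4}$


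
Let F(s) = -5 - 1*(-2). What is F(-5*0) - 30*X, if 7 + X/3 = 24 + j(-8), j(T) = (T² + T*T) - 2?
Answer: -12873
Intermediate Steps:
j(T) = -2 + 2*T² (j(T) = (T² + T²) - 2 = 2*T² - 2 = -2 + 2*T²)
X = 429 (X = -21 + 3*(24 + (-2 + 2*(-8)²)) = -21 + 3*(24 + (-2 + 2*64)) = -21 + 3*(24 + (-2 + 128)) = -21 + 3*(24 + 126) = -21 + 3*150 = -21 + 450 = 429)
F(s) = -3 (F(s) = -5 + 2 = -3)
F(-5*0) - 30*X = -3 - 30*429 = -3 - 12870 = -12873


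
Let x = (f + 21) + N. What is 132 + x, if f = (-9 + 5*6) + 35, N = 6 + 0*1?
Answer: 215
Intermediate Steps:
N = 6 (N = 6 + 0 = 6)
f = 56 (f = (-9 + 30) + 35 = 21 + 35 = 56)
x = 83 (x = (56 + 21) + 6 = 77 + 6 = 83)
132 + x = 132 + 83 = 215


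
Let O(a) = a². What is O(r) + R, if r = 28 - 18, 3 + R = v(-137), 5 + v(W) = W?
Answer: -45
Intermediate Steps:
v(W) = -5 + W
R = -145 (R = -3 + (-5 - 137) = -3 - 142 = -145)
r = 10
O(r) + R = 10² - 145 = 100 - 145 = -45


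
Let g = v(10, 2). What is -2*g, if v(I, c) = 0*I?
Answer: 0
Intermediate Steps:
v(I, c) = 0
g = 0
-2*g = -2*0 = 0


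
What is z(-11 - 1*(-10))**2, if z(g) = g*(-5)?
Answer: 25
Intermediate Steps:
z(g) = -5*g
z(-11 - 1*(-10))**2 = (-5*(-11 - 1*(-10)))**2 = (-5*(-11 + 10))**2 = (-5*(-1))**2 = 5**2 = 25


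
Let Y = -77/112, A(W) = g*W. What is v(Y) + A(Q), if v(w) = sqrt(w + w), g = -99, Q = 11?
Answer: -1089 + I*sqrt(22)/4 ≈ -1089.0 + 1.1726*I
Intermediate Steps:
A(W) = -99*W
Y = -11/16 (Y = -77*1/112 = -11/16 ≈ -0.68750)
v(w) = sqrt(2)*sqrt(w) (v(w) = sqrt(2*w) = sqrt(2)*sqrt(w))
v(Y) + A(Q) = sqrt(2)*sqrt(-11/16) - 99*11 = sqrt(2)*(I*sqrt(11)/4) - 1089 = I*sqrt(22)/4 - 1089 = -1089 + I*sqrt(22)/4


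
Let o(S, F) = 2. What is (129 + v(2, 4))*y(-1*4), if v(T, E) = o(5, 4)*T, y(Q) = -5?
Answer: -665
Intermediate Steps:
v(T, E) = 2*T
(129 + v(2, 4))*y(-1*4) = (129 + 2*2)*(-5) = (129 + 4)*(-5) = 133*(-5) = -665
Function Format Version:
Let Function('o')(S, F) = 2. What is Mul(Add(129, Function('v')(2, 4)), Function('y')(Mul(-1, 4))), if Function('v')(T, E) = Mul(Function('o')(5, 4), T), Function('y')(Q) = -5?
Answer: -665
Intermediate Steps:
Function('v')(T, E) = Mul(2, T)
Mul(Add(129, Function('v')(2, 4)), Function('y')(Mul(-1, 4))) = Mul(Add(129, Mul(2, 2)), -5) = Mul(Add(129, 4), -5) = Mul(133, -5) = -665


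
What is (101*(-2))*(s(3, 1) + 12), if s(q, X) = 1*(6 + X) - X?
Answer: -3636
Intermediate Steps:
s(q, X) = 6 (s(q, X) = (6 + X) - X = 6)
(101*(-2))*(s(3, 1) + 12) = (101*(-2))*(6 + 12) = -202*18 = -3636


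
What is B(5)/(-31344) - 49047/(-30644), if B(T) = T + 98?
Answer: 383543209/240126384 ≈ 1.5973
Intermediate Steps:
B(T) = 98 + T
B(5)/(-31344) - 49047/(-30644) = (98 + 5)/(-31344) - 49047/(-30644) = 103*(-1/31344) - 49047*(-1/30644) = -103/31344 + 49047/30644 = 383543209/240126384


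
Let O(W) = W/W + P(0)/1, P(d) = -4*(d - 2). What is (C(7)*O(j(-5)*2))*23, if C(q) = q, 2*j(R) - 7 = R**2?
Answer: 1449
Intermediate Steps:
j(R) = 7/2 + R**2/2
P(d) = 8 - 4*d (P(d) = -4*(-2 + d) = 8 - 4*d)
O(W) = 9 (O(W) = W/W + (8 - 4*0)/1 = 1 + (8 + 0)*1 = 1 + 8*1 = 1 + 8 = 9)
(C(7)*O(j(-5)*2))*23 = (7*9)*23 = 63*23 = 1449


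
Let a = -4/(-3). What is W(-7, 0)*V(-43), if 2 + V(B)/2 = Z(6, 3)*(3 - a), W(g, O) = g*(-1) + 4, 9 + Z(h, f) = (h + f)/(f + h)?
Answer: -1012/3 ≈ -337.33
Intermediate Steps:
a = 4/3 (a = -4*(-⅓) = 4/3 ≈ 1.3333)
Z(h, f) = -8 (Z(h, f) = -9 + (h + f)/(f + h) = -9 + (f + h)/(f + h) = -9 + 1 = -8)
W(g, O) = 4 - g (W(g, O) = -g + 4 = 4 - g)
V(B) = -92/3 (V(B) = -4 + 2*(-8*(3 - 1*4/3)) = -4 + 2*(-8*(3 - 4/3)) = -4 + 2*(-8*5/3) = -4 + 2*(-40/3) = -4 - 80/3 = -92/3)
W(-7, 0)*V(-43) = (4 - 1*(-7))*(-92/3) = (4 + 7)*(-92/3) = 11*(-92/3) = -1012/3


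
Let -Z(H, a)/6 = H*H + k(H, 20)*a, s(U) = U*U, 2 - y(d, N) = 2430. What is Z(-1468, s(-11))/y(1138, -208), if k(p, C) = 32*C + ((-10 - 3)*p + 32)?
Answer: 6818250/607 ≈ 11233.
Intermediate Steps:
y(d, N) = -2428 (y(d, N) = 2 - 1*2430 = 2 - 2430 = -2428)
s(U) = U²
k(p, C) = 32 - 13*p + 32*C (k(p, C) = 32*C + (-13*p + 32) = 32*C + (32 - 13*p) = 32 - 13*p + 32*C)
Z(H, a) = -6*H² - 6*a*(672 - 13*H) (Z(H, a) = -6*(H*H + (32 - 13*H + 32*20)*a) = -6*(H² + (32 - 13*H + 640)*a) = -6*(H² + (672 - 13*H)*a) = -6*(H² + a*(672 - 13*H)) = -6*H² - 6*a*(672 - 13*H))
Z(-1468, s(-11))/y(1138, -208) = (-6*(-1468)² + 6*(-11)²*(-672 + 13*(-1468)))/(-2428) = (-6*2155024 + 6*121*(-672 - 19084))*(-1/2428) = (-12930144 + 6*121*(-19756))*(-1/2428) = (-12930144 - 14342856)*(-1/2428) = -27273000*(-1/2428) = 6818250/607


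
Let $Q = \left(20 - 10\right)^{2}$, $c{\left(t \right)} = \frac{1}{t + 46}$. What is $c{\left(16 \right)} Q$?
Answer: $\frac{50}{31} \approx 1.6129$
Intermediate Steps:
$c{\left(t \right)} = \frac{1}{46 + t}$
$Q = 100$ ($Q = 10^{2} = 100$)
$c{\left(16 \right)} Q = \frac{1}{46 + 16} \cdot 100 = \frac{1}{62} \cdot 100 = \frac{50}{31}$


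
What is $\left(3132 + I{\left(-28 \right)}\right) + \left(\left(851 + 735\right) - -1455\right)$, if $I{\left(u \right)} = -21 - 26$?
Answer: $6126$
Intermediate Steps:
$I{\left(u \right)} = -47$ ($I{\left(u \right)} = -21 - 26 = -47$)
$\left(3132 + I{\left(-28 \right)}\right) + \left(\left(851 + 735\right) - -1455\right) = \left(3132 - 47\right) + \left(\left(851 + 735\right) - -1455\right) = 3085 + \left(1586 + 1455\right) = 3085 + 3041 = 6126$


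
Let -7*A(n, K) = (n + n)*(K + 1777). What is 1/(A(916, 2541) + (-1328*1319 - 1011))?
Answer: -7/20179077 ≈ -3.4689e-7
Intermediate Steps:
A(n, K) = -2*n*(1777 + K)/7 (A(n, K) = -(n + n)*(K + 1777)/7 = -2*n*(1777 + K)/7)
1/(A(916, 2541) + (-1328*1319 - 1011)) = 1/(-2/7*916*(1777 + 2541) + (-1328*1319 - 1011)) = 1/(-2/7*916*4318 + (-1751632 - 1011)) = 1/(-7910576/7 - 1752643) = 1/(-20179077/7) = -7/20179077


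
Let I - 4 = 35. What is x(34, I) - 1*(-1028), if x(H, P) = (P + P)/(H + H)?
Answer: 34991/34 ≈ 1029.1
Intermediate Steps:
I = 39 (I = 4 + 35 = 39)
x(H, P) = P/H (x(H, P) = (2*P)/((2*H)) = (2*P)*(1/(2*H)) = P/H)
x(34, I) - 1*(-1028) = 39/34 - 1*(-1028) = 39*(1/34) + 1028 = 39/34 + 1028 = 34991/34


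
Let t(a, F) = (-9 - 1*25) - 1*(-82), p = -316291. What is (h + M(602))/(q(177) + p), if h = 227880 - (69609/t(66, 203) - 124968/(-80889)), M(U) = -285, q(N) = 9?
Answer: -97560014775/136446585056 ≈ -0.71500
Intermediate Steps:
t(a, F) = 48 (t(a, F) = (-9 - 25) + 82 = -34 + 82 = 48)
h = 97682966055/431408 (h = 227880 - (69609/48 - 124968/(-80889)) = 227880 - (69609*(1/48) - 124968*(-1/80889)) = 227880 - (23203/16 + 41656/26963) = 227880 - 1*626288985/431408 = 227880 - 626288985/431408 = 97682966055/431408 ≈ 2.2643e+5)
(h + M(602))/(q(177) + p) = (97682966055/431408 - 285)/(9 - 316291) = (97560014775/431408)/(-316282) = (97560014775/431408)*(-1/316282) = -97560014775/136446585056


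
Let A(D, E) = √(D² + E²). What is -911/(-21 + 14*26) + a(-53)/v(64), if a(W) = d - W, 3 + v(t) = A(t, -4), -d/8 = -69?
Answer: -283208/127939 + 220*√257/373 ≈ 7.2418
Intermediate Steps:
d = 552 (d = -8*(-69) = 552)
v(t) = -3 + √(16 + t²) (v(t) = -3 + √(t² + (-4)²) = -3 + √(t² + 16) = -3 + √(16 + t²))
a(W) = 552 - W
-911/(-21 + 14*26) + a(-53)/v(64) = -911/(-21 + 14*26) + (552 - 1*(-53))/(-3 + √(16 + 64²)) = -911/(-21 + 364) + (552 + 53)/(-3 + √(16 + 4096)) = -911/343 + 605/(-3 + √4112) = -911*1/343 + 605/(-3 + 4*√257) = -911/343 + 605/(-3 + 4*√257)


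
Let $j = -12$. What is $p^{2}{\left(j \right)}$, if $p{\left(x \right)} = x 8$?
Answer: $9216$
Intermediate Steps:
$p{\left(x \right)} = 8 x$
$p^{2}{\left(j \right)} = \left(8 \left(-12\right)\right)^{2} = \left(-96\right)^{2} = 9216$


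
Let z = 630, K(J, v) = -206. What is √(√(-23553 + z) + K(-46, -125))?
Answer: √(-206 + 9*I*√283) ≈ 4.9827 + 15.193*I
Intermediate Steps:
√(√(-23553 + z) + K(-46, -125)) = √(√(-23553 + 630) - 206) = √(√(-22923) - 206) = √(9*I*√283 - 206) = √(-206 + 9*I*√283)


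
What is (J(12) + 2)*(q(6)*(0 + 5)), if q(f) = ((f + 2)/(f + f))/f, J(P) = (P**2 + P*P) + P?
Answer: 1510/9 ≈ 167.78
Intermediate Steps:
J(P) = P + 2*P**2 (J(P) = (P**2 + P**2) + P = 2*P**2 + P = P + 2*P**2)
q(f) = (2 + f)/(2*f**2) (q(f) = ((2 + f)/((2*f)))/f = ((2 + f)*(1/(2*f)))/f = ((2 + f)/(2*f))/f = (2 + f)/(2*f**2))
(J(12) + 2)*(q(6)*(0 + 5)) = (12*(1 + 2*12) + 2)*(((1/2)*(2 + 6)/6**2)*(0 + 5)) = (12*(1 + 24) + 2)*(((1/2)*(1/36)*8)*5) = (12*25 + 2)*((1/9)*5) = (300 + 2)*(5/9) = 302*(5/9) = 1510/9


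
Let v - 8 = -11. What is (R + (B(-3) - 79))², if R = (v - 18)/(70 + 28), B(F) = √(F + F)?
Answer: 1228705/196 - 1109*I*√6/7 ≈ 6268.9 - 388.07*I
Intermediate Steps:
B(F) = √2*√F (B(F) = √(2*F) = √2*√F)
v = -3 (v = 8 - 11 = -3)
R = -3/14 (R = (-3 - 18)/(70 + 28) = -21/98 = -21*1/98 = -3/14 ≈ -0.21429)
(R + (B(-3) - 79))² = (-3/14 + (√2*√(-3) - 79))² = (-3/14 + (√2*(I*√3) - 79))² = (-3/14 + (I*√6 - 79))² = (-3/14 + (-79 + I*√6))² = (-1109/14 + I*√6)²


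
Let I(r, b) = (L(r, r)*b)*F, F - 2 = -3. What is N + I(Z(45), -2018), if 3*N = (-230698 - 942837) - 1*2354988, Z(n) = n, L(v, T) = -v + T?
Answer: -3528523/3 ≈ -1.1762e+6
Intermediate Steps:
L(v, T) = T - v
F = -1 (F = 2 - 3 = -1)
I(r, b) = 0 (I(r, b) = ((r - r)*b)*(-1) = (0*b)*(-1) = 0*(-1) = 0)
N = -3528523/3 (N = ((-230698 - 942837) - 1*2354988)/3 = (-1173535 - 2354988)/3 = (1/3)*(-3528523) = -3528523/3 ≈ -1.1762e+6)
N + I(Z(45), -2018) = -3528523/3 + 0 = -3528523/3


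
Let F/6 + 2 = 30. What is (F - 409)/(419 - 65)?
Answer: -241/354 ≈ -0.68079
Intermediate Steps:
F = 168 (F = -12 + 6*30 = -12 + 180 = 168)
(F - 409)/(419 - 65) = (168 - 409)/(419 - 65) = -241/354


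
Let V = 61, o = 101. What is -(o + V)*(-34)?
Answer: 5508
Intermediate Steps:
-(o + V)*(-34) = -(101 + 61)*(-34) = -162*(-34) = -1*(-5508) = 5508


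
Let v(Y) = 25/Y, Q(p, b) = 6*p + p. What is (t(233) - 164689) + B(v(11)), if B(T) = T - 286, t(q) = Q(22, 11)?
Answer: -1813006/11 ≈ -1.6482e+5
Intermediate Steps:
Q(p, b) = 7*p
t(q) = 154 (t(q) = 7*22 = 154)
B(T) = -286 + T
(t(233) - 164689) + B(v(11)) = (154 - 164689) + (-286 + 25/11) = -164535 + (-286 + 25*(1/11)) = -164535 + (-286 + 25/11) = -164535 - 3121/11 = -1813006/11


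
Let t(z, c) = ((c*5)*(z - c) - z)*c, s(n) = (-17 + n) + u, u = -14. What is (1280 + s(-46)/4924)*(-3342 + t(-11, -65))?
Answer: 7164170179599/4924 ≈ 1.4549e+9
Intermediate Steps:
s(n) = -31 + n (s(n) = (-17 + n) - 14 = -31 + n)
t(z, c) = c*(-z + 5*c*(z - c)) (t(z, c) = ((5*c)*(z - c) - z)*c = (5*c*(z - c) - z)*c = (-z + 5*c*(z - c))*c = c*(-z + 5*c*(z - c)))
(1280 + s(-46)/4924)*(-3342 + t(-11, -65)) = (1280 + (-31 - 46)/4924)*(-3342 - 65*(-1*(-11) - 5*(-65)**2 + 5*(-65)*(-11))) = (1280 - 77*1/4924)*(-3342 - 65*(11 - 5*4225 + 3575)) = (1280 - 77/4924)*(-3342 - 65*(11 - 21125 + 3575)) = 6302643*(-3342 - 65*(-17539))/4924 = 6302643*(-3342 + 1140035)/4924 = (6302643/4924)*1136693 = 7164170179599/4924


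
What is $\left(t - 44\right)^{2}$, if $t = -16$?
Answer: $3600$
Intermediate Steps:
$\left(t - 44\right)^{2} = \left(-16 - 44\right)^{2} = \left(-60\right)^{2} = 3600$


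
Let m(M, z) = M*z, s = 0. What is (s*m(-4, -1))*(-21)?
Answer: 0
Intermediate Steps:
(s*m(-4, -1))*(-21) = (0*(-4*(-1)))*(-21) = (0*4)*(-21) = 0*(-21) = 0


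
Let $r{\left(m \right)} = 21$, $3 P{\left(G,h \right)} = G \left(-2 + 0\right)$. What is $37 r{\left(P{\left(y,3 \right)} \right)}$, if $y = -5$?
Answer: $777$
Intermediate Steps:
$P{\left(G,h \right)} = - \frac{2 G}{3}$ ($P{\left(G,h \right)} = \frac{G \left(-2 + 0\right)}{3} = \frac{G \left(-2\right)}{3} = \frac{\left(-2\right) G}{3} = - \frac{2 G}{3}$)
$37 r{\left(P{\left(y,3 \right)} \right)} = 37 \cdot 21 = 777$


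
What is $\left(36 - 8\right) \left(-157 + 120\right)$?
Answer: $-1036$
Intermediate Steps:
$\left(36 - 8\right) \left(-157 + 120\right) = \left(36 - 8\right) \left(-37\right) = 28 \left(-37\right) = -1036$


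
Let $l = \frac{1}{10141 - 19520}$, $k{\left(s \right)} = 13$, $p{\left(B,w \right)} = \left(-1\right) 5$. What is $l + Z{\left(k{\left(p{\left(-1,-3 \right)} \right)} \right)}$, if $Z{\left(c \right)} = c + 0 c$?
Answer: $\frac{121926}{9379} \approx 13.0$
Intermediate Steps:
$p{\left(B,w \right)} = -5$
$l = - \frac{1}{9379}$ ($l = \frac{1}{-9379} = - \frac{1}{9379} \approx -0.00010662$)
$Z{\left(c \right)} = c$ ($Z{\left(c \right)} = c + 0 = c$)
$l + Z{\left(k{\left(p{\left(-1,-3 \right)} \right)} \right)} = - \frac{1}{9379} + 13 = \frac{121926}{9379}$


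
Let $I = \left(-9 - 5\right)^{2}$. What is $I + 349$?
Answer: $545$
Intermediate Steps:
$I = 196$ ($I = \left(-14\right)^{2} = 196$)
$I + 349 = 196 + 349 = 545$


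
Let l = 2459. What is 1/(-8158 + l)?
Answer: -1/5699 ≈ -0.00017547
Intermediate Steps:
1/(-8158 + l) = 1/(-8158 + 2459) = 1/(-5699) = -1/5699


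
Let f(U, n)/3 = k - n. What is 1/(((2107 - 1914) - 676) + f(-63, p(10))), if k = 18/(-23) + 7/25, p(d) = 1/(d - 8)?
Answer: -1150/558909 ≈ -0.0020576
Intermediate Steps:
p(d) = 1/(-8 + d)
k = -289/575 (k = 18*(-1/23) + 7*(1/25) = -18/23 + 7/25 = -289/575 ≈ -0.50261)
f(U, n) = -867/575 - 3*n (f(U, n) = 3*(-289/575 - n) = -867/575 - 3*n)
1/(((2107 - 1914) - 676) + f(-63, p(10))) = 1/(((2107 - 1914) - 676) + (-867/575 - 3/(-8 + 10))) = 1/((193 - 676) + (-867/575 - 3/2)) = 1/(-483 + (-867/575 - 3*1/2)) = 1/(-483 + (-867/575 - 3/2)) = 1/(-483 - 3459/1150) = 1/(-558909/1150) = -1150/558909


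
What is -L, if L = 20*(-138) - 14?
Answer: 2774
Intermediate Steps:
L = -2774 (L = -2760 - 14 = -2774)
-L = -1*(-2774) = 2774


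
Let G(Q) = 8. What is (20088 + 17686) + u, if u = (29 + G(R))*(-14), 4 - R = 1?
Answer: 37256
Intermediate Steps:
R = 3 (R = 4 - 1*1 = 4 - 1 = 3)
u = -518 (u = (29 + 8)*(-14) = 37*(-14) = -518)
(20088 + 17686) + u = (20088 + 17686) - 518 = 37774 - 518 = 37256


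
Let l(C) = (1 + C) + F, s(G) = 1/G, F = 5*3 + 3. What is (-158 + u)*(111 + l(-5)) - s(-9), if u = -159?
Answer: -356624/9 ≈ -39625.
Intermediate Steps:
F = 18 (F = 15 + 3 = 18)
l(C) = 19 + C (l(C) = (1 + C) + 18 = 19 + C)
(-158 + u)*(111 + l(-5)) - s(-9) = (-158 - 159)*(111 + (19 - 5)) - 1/(-9) = -317*(111 + 14) - 1*(-1/9) = -317*125 + 1/9 = -39625 + 1/9 = -356624/9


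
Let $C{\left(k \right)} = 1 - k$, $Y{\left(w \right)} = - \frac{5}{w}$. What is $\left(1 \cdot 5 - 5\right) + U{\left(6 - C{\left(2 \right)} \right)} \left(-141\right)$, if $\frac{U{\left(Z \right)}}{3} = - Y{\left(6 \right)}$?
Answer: $- \frac{705}{2} \approx -352.5$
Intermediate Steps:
$U{\left(Z \right)} = \frac{5}{2}$ ($U{\left(Z \right)} = 3 \left(- \frac{-5}{6}\right) = 3 \left(\left(-1\right) \left(- \frac{5}{6}\right)\right) = 3 \cdot \frac{5}{6} = \frac{5}{2}$)
$\left(1 \cdot 5 - 5\right) + U{\left(6 - C{\left(2 \right)} \right)} \left(-141\right) = \left(1 \cdot 5 - 5\right) + \frac{5}{2} \left(-141\right) = \left(5 - 5\right) - \frac{705}{2} = 0 - \frac{705}{2} = - \frac{705}{2}$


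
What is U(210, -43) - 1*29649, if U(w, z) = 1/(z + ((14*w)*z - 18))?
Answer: -3750035170/126481 ≈ -29649.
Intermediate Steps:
U(w, z) = 1/(-18 + z + 14*w*z) (U(w, z) = 1/(z + (14*w*z - 18)) = 1/(z + (-18 + 14*w*z)) = 1/(-18 + z + 14*w*z))
U(210, -43) - 1*29649 = 1/(-18 - 43 + 14*210*(-43)) - 1*29649 = 1/(-18 - 43 - 126420) - 29649 = 1/(-126481) - 29649 = -1/126481 - 29649 = -3750035170/126481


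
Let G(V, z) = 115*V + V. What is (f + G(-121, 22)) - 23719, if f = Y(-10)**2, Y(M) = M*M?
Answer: -27755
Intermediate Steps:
G(V, z) = 116*V
Y(M) = M**2
f = 10000 (f = ((-10)**2)**2 = 100**2 = 10000)
(f + G(-121, 22)) - 23719 = (10000 + 116*(-121)) - 23719 = (10000 - 14036) - 23719 = -4036 - 23719 = -27755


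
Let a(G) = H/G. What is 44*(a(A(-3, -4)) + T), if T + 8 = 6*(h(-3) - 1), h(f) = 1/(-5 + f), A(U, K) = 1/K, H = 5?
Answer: -1529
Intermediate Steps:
a(G) = 5/G
T = -59/4 (T = -8 + 6*(1/(-5 - 3) - 1) = -8 + 6*(1/(-8) - 1) = -8 + 6*(-1/8 - 1) = -8 + 6*(-9/8) = -8 - 27/4 = -59/4 ≈ -14.750)
44*(a(A(-3, -4)) + T) = 44*(5/(1/(-4)) - 59/4) = 44*(5/(-1/4) - 59/4) = 44*(5*(-4) - 59/4) = 44*(-20 - 59/4) = 44*(-139/4) = -1529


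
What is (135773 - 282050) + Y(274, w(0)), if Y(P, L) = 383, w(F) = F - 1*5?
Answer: -145894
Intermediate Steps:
w(F) = -5 + F (w(F) = F - 5 = -5 + F)
(135773 - 282050) + Y(274, w(0)) = (135773 - 282050) + 383 = -146277 + 383 = -145894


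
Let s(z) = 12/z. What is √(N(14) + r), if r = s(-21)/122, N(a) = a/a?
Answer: 5*√7259/427 ≈ 0.99765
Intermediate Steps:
N(a) = 1
r = -2/427 (r = (12/(-21))/122 = (12*(-1/21))*(1/122) = -4/7*1/122 = -2/427 ≈ -0.0046838)
√(N(14) + r) = √(1 - 2/427) = √(425/427) = 5*√7259/427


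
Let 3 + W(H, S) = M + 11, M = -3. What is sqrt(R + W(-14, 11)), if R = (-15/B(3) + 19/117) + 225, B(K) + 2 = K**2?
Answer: 2*sqrt(4248517)/273 ≈ 15.100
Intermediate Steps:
B(K) = -2 + K**2
W(H, S) = 5 (W(H, S) = -3 + (-3 + 11) = -3 + 8 = 5)
R = 182653/819 (R = (-15/(-2 + 3**2) + 19/117) + 225 = (-15/(-2 + 9) + 19*(1/117)) + 225 = (-15/7 + 19/117) + 225 = -1622/819 + 225 = 182653/819 ≈ 223.02)
sqrt(R + W(-14, 11)) = sqrt(182653/819 + 5) = sqrt(186748/819) = 2*sqrt(4248517)/273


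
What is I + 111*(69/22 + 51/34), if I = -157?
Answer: 3934/11 ≈ 357.64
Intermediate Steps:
I + 111*(69/22 + 51/34) = -157 + 111*(69/22 + 51/34) = -157 + 111*(69*(1/22) + 51*(1/34)) = -157 + 111*(69/22 + 3/2) = -157 + 111*(51/11) = -157 + 5661/11 = 3934/11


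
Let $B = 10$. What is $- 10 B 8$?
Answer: $-800$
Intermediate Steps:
$- 10 B 8 = \left(-10\right) 10 \cdot 8 = \left(-100\right) 8 = -800$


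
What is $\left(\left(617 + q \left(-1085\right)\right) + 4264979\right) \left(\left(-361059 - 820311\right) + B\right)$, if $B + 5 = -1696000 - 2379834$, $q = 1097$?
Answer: $-16167762955359$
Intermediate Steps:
$B = -4075839$ ($B = -5 - 4075834 = -4075839$)
$\left(\left(617 + q \left(-1085\right)\right) + 4264979\right) \left(\left(-361059 - 820311\right) + B\right) = \left(\left(617 + 1097 \left(-1085\right)\right) + 4264979\right) \left(\left(-361059 - 820311\right) - 4075839\right) = \left(\left(617 - 1190245\right) + 4264979\right) \left(\left(-361059 - 820311\right) - 4075839\right) = \left(-1189628 + 4264979\right) \left(-1181370 - 4075839\right) = 3075351 \left(-5257209\right) = -16167762955359$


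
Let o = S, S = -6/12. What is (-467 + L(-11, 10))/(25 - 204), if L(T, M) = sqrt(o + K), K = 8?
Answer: 467/179 - sqrt(30)/358 ≈ 2.5936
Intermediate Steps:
S = -1/2 (S = -6*1/12 = -1/2 ≈ -0.50000)
o = -1/2 ≈ -0.50000
L(T, M) = sqrt(30)/2 (L(T, M) = sqrt(-1/2 + 8) = sqrt(15/2) = sqrt(30)/2)
(-467 + L(-11, 10))/(25 - 204) = (-467 + sqrt(30)/2)/(25 - 204) = (-467 + sqrt(30)/2)/(-179) = (-467 + sqrt(30)/2)*(-1/179) = 467/179 - sqrt(30)/358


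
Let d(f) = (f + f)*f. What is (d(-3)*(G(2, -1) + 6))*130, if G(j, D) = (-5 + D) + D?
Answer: -2340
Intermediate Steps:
G(j, D) = -5 + 2*D
d(f) = 2*f**2 (d(f) = (2*f)*f = 2*f**2)
(d(-3)*(G(2, -1) + 6))*130 = ((2*(-3)**2)*((-5 + 2*(-1)) + 6))*130 = ((2*9)*((-5 - 2) + 6))*130 = (18*(-7 + 6))*130 = (18*(-1))*130 = -18*130 = -2340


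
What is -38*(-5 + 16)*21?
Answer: -8778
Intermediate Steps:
-38*(-5 + 16)*21 = -38*11*21 = -418*21 = -8778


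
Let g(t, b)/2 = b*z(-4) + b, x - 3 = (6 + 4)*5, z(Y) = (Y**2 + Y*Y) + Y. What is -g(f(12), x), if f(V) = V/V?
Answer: -3074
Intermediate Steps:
f(V) = 1
z(Y) = Y + 2*Y**2 (z(Y) = (Y**2 + Y**2) + Y = 2*Y**2 + Y = Y + 2*Y**2)
x = 53 (x = 3 + (6 + 4)*5 = 3 + 10*5 = 3 + 50 = 53)
g(t, b) = 58*b (g(t, b) = 2*(b*(-4*(1 + 2*(-4))) + b) = 2*(b*(-4*(1 - 8)) + b) = 2*(b*(-4*(-7)) + b) = 2*(b*28 + b) = 2*(28*b + b) = 2*(29*b) = 58*b)
-g(f(12), x) = -58*53 = -1*3074 = -3074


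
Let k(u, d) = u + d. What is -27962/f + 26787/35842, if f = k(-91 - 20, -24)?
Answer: 1005830249/4838670 ≈ 207.87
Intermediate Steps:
k(u, d) = d + u
f = -135 (f = -24 + (-91 - 20) = -24 - 111 = -135)
-27962/f + 26787/35842 = -27962/(-135) + 26787/35842 = -27962*(-1/135) + 26787*(1/35842) = 27962/135 + 26787/35842 = 1005830249/4838670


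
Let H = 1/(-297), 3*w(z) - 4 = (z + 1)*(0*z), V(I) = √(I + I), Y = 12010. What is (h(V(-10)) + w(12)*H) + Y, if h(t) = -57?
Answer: 10650119/891 ≈ 11953.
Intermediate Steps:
V(I) = √2*√I (V(I) = √(2*I) = √2*√I)
w(z) = 4/3 (w(z) = 4/3 + ((z + 1)*(0*z))/3 = 4/3 + ((1 + z)*0)/3 = 4/3 + (⅓)*0 = 4/3 + 0 = 4/3)
H = -1/297 ≈ -0.0033670
(h(V(-10)) + w(12)*H) + Y = (-57 + (4/3)*(-1/297)) + 12010 = (-57 - 4/891) + 12010 = -50791/891 + 12010 = 10650119/891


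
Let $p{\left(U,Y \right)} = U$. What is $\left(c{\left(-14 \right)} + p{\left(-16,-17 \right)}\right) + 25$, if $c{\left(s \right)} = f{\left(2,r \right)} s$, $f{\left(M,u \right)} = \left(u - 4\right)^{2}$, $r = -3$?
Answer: $-677$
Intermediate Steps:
$f{\left(M,u \right)} = \left(-4 + u\right)^{2}$
$c{\left(s \right)} = 49 s$ ($c{\left(s \right)} = \left(-4 - 3\right)^{2} s = \left(-7\right)^{2} s = 49 s$)
$\left(c{\left(-14 \right)} + p{\left(-16,-17 \right)}\right) + 25 = \left(49 \left(-14\right) - 16\right) + 25 = \left(-686 - 16\right) + 25 = -702 + 25 = -677$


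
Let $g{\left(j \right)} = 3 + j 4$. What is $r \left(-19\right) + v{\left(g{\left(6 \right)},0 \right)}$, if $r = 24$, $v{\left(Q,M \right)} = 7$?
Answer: $-449$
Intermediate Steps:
$g{\left(j \right)} = 3 + 4 j$
$r \left(-19\right) + v{\left(g{\left(6 \right)},0 \right)} = 24 \left(-19\right) + 7 = -456 + 7 = -449$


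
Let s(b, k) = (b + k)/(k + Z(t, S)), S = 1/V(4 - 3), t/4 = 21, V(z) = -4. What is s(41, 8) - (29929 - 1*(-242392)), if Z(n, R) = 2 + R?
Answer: -10620323/39 ≈ -2.7232e+5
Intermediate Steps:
t = 84 (t = 4*21 = 84)
S = -¼ (S = 1/(-4) = -¼ ≈ -0.25000)
s(b, k) = (b + k)/(7/4 + k) (s(b, k) = (b + k)/(k + (2 - ¼)) = (b + k)/(k + 7/4) = (b + k)/(7/4 + k))
s(41, 8) - (29929 - 1*(-242392)) = 4*(41 + 8)/(7 + 4*8) - (29929 - 1*(-242392)) = 4*49/(7 + 32) - (29929 + 242392) = 4*49/39 - 1*272321 = 4*(1/39)*49 - 272321 = 196/39 - 272321 = -10620323/39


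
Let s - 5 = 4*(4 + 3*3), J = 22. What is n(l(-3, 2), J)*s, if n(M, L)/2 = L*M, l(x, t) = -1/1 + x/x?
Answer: 0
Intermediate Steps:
l(x, t) = 0 (l(x, t) = -1*1 + 1 = -1 + 1 = 0)
s = 57 (s = 5 + 4*(4 + 3*3) = 5 + 4*(4 + 9) = 5 + 4*13 = 5 + 52 = 57)
n(M, L) = 2*L*M (n(M, L) = 2*(L*M) = 2*L*M)
n(l(-3, 2), J)*s = (2*22*0)*57 = 0*57 = 0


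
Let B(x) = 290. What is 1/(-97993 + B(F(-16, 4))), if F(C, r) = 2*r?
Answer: -1/97703 ≈ -1.0235e-5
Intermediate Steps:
1/(-97993 + B(F(-16, 4))) = 1/(-97993 + 290) = 1/(-97703) = -1/97703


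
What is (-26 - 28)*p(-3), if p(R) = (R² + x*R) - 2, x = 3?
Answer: 108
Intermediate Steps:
p(R) = -2 + R² + 3*R (p(R) = (R² + 3*R) - 2 = -2 + R² + 3*R)
(-26 - 28)*p(-3) = (-26 - 28)*(-2 + (-3)² + 3*(-3)) = -54*(-2 + 9 - 9) = -54*(-2) = 108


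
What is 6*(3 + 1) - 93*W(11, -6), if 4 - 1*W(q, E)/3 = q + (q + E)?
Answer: 3372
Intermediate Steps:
W(q, E) = 12 - 6*q - 3*E (W(q, E) = 12 - 3*(q + (q + E)) = 12 - 3*(q + (E + q)) = 12 - 3*(E + 2*q) = 12 + (-6*q - 3*E) = 12 - 6*q - 3*E)
6*(3 + 1) - 93*W(11, -6) = 6*(3 + 1) - 93*(12 - 6*11 - 3*(-6)) = 6*4 - 93*(12 - 66 + 18) = 24 - 93*(-36) = 24 + 3348 = 3372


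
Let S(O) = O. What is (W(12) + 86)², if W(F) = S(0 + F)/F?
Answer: 7569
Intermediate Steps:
W(F) = 1 (W(F) = (0 + F)/F = F/F = 1)
(W(12) + 86)² = (1 + 86)² = 87² = 7569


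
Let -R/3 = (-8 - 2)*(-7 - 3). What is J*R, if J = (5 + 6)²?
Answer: -36300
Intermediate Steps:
J = 121 (J = 11² = 121)
R = -300 (R = -3*(-8 - 2)*(-7 - 3) = -(-30)*(-10) = -3*100 = -300)
J*R = 121*(-300) = -36300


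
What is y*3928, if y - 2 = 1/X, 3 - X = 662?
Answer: 5173176/659 ≈ 7850.0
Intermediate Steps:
X = -659 (X = 3 - 1*662 = 3 - 662 = -659)
y = 1317/659 (y = 2 + 1/(-659) = 2 - 1/659 = 1317/659 ≈ 1.9985)
y*3928 = (1317/659)*3928 = 5173176/659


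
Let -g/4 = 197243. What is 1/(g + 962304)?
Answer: 1/173332 ≈ 5.7693e-6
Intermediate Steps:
g = -788972 (g = -4*197243 = -788972)
1/(g + 962304) = 1/(-788972 + 962304) = 1/173332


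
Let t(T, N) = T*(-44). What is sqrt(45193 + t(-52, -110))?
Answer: 7*sqrt(969) ≈ 217.90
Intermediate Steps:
t(T, N) = -44*T
sqrt(45193 + t(-52, -110)) = sqrt(45193 - 44*(-52)) = sqrt(45193 + 2288) = sqrt(47481) = 7*sqrt(969)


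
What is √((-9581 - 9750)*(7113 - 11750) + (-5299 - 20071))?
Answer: √89612477 ≈ 9466.4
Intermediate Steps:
√((-9581 - 9750)*(7113 - 11750) + (-5299 - 20071)) = √(-19331*(-4637) - 25370) = √(89637847 - 25370) = √89612477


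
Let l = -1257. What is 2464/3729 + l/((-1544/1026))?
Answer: 218774027/261708 ≈ 835.95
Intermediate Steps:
2464/3729 + l/((-1544/1026)) = 2464/3729 - 1257/((-1544/1026)) = 2464*(1/3729) - 1257/((-1544*1/1026)) = 224/339 - 1257/(-772/513) = 224/339 - 1257*(-513/772) = 224/339 + 644841/772 = 218774027/261708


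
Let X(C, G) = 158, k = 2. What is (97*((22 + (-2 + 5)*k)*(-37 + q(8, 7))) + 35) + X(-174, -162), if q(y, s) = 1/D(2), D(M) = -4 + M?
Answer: -101657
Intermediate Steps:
q(y, s) = -½ (q(y, s) = 1/(-4 + 2) = 1/(-2) = 1*(-½) = -½)
(97*((22 + (-2 + 5)*k)*(-37 + q(8, 7))) + 35) + X(-174, -162) = (97*((22 + (-2 + 5)*2)*(-37 - ½)) + 35) + 158 = (97*((22 + 3*2)*(-75/2)) + 35) + 158 = (97*((22 + 6)*(-75/2)) + 35) + 158 = (97*(28*(-75/2)) + 35) + 158 = (97*(-1050) + 35) + 158 = (-101850 + 35) + 158 = -101815 + 158 = -101657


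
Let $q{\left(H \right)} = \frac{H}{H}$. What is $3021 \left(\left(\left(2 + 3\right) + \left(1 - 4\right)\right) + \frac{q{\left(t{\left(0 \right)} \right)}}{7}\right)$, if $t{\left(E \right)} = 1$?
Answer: $\frac{45315}{7} \approx 6473.6$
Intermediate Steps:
$q{\left(H \right)} = 1$
$3021 \left(\left(\left(2 + 3\right) + \left(1 - 4\right)\right) + \frac{q{\left(t{\left(0 \right)} \right)}}{7}\right) = 3021 \left(\left(\left(2 + 3\right) + \left(1 - 4\right)\right) + 1 \cdot \frac{1}{7}\right) = 3021 \left(\left(5 - 3\right) + 1 \cdot \frac{1}{7}\right) = 3021 \left(2 + \frac{1}{7}\right) = 3021 \cdot \frac{15}{7} = \frac{45315}{7}$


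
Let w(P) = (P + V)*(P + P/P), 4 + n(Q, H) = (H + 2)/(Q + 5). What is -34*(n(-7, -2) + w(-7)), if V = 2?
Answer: -884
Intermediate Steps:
n(Q, H) = -4 + (2 + H)/(5 + Q) (n(Q, H) = -4 + (H + 2)/(Q + 5) = -4 + (2 + H)/(5 + Q))
w(P) = (1 + P)*(2 + P) (w(P) = (P + 2)*(P + P/P) = (2 + P)*(P + 1) = (2 + P)*(1 + P) = (1 + P)*(2 + P))
-34*(n(-7, -2) + w(-7)) = -34*((-18 - 2 - 4*(-7))/(5 - 7) + (2 + (-7)**2 + 3*(-7))) = -34*((-18 - 2 + 28)/(-2) + (2 + 49 - 21)) = -34*(-1/2*8 + 30) = -34*(-4 + 30) = -34*26 = -884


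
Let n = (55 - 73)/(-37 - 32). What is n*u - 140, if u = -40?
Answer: -3460/23 ≈ -150.43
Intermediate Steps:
n = 6/23 (n = -18/(-69) = -18*(-1/69) = 6/23 ≈ 0.26087)
n*u - 140 = (6/23)*(-40) - 140 = -240/23 - 140 = -3460/23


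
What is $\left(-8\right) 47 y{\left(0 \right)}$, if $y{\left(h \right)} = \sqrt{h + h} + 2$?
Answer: $-752$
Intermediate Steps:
$y{\left(h \right)} = 2 + \sqrt{2} \sqrt{h}$ ($y{\left(h \right)} = \sqrt{2 h} + 2 = \sqrt{2} \sqrt{h} + 2 = 2 + \sqrt{2} \sqrt{h}$)
$\left(-8\right) 47 y{\left(0 \right)} = \left(-8\right) 47 \left(2 + \sqrt{2} \sqrt{0}\right) = - 376 \left(2 + \sqrt{2} \cdot 0\right) = - 376 \left(2 + 0\right) = \left(-376\right) 2 = -752$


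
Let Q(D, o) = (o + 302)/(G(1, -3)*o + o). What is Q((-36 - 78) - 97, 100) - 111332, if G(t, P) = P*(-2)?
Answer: -38965999/350 ≈ -1.1133e+5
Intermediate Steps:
G(t, P) = -2*P
Q(D, o) = (302 + o)/(7*o) (Q(D, o) = (o + 302)/((-2*(-3))*o + o) = (302 + o)/(6*o + o) = (302 + o)/((7*o)) = (302 + o)*(1/(7*o)) = (302 + o)/(7*o))
Q((-36 - 78) - 97, 100) - 111332 = (1/7)*(302 + 100)/100 - 111332 = (1/7)*(1/100)*402 - 111332 = 201/350 - 111332 = -38965999/350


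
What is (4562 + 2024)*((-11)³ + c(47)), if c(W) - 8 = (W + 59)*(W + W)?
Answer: 56909626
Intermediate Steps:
c(W) = 8 + 2*W*(59 + W) (c(W) = 8 + (W + 59)*(W + W) = 8 + (59 + W)*(2*W) = 8 + 2*W*(59 + W))
(4562 + 2024)*((-11)³ + c(47)) = (4562 + 2024)*((-11)³ + (8 + 2*47² + 118*47)) = 6586*(-1331 + (8 + 2*2209 + 5546)) = 6586*(-1331 + (8 + 4418 + 5546)) = 6586*(-1331 + 9972) = 6586*8641 = 56909626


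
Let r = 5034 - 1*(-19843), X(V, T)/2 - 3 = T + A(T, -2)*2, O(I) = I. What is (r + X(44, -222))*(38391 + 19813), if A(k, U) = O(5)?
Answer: 1423611636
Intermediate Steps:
A(k, U) = 5
X(V, T) = 26 + 2*T (X(V, T) = 6 + 2*(T + 5*2) = 6 + 2*(T + 10) = 6 + 2*(10 + T) = 6 + (20 + 2*T) = 26 + 2*T)
r = 24877 (r = 5034 + 19843 = 24877)
(r + X(44, -222))*(38391 + 19813) = (24877 + (26 + 2*(-222)))*(38391 + 19813) = (24877 + (26 - 444))*58204 = (24877 - 418)*58204 = 24459*58204 = 1423611636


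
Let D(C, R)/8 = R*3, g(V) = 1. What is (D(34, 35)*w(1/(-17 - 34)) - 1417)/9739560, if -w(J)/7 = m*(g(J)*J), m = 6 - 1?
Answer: -4763/55190840 ≈ -8.6301e-5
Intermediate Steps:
m = 5
D(C, R) = 24*R (D(C, R) = 8*(R*3) = 8*(3*R) = 24*R)
w(J) = -35*J (w(J) = -35*1*J = -35*J)
(D(34, 35)*w(1/(-17 - 34)) - 1417)/9739560 = ((24*35)*(-35/(-17 - 34)) - 1417)/9739560 = (840*(-35/(-51)) - 1417)*(1/9739560) = (840*(-35*(-1/51)) - 1417)*(1/9739560) = (840*(35/51) - 1417)*(1/9739560) = (9800/17 - 1417)*(1/9739560) = -14289/17*1/9739560 = -4763/55190840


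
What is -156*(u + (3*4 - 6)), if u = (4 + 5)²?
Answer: -13572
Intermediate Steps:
u = 81 (u = 9² = 81)
-156*(u + (3*4 - 6)) = -156*(81 + (3*4 - 6)) = -156*(81 + (12 - 6)) = -156*(81 + 6) = -156*87 = -13572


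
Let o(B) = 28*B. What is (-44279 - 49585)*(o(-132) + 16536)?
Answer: -1205213760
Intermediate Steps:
(-44279 - 49585)*(o(-132) + 16536) = (-44279 - 49585)*(28*(-132) + 16536) = -93864*(-3696 + 16536) = -93864*12840 = -1205213760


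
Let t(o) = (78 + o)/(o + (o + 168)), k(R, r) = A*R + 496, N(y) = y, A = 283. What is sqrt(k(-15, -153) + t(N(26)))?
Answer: I*sqrt(11339295)/55 ≈ 61.225*I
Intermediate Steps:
k(R, r) = 496 + 283*R (k(R, r) = 283*R + 496 = 496 + 283*R)
t(o) = (78 + o)/(168 + 2*o) (t(o) = (78 + o)/(o + (168 + o)) = (78 + o)/(168 + 2*o))
sqrt(k(-15, -153) + t(N(26))) = sqrt((496 + 283*(-15)) + (78 + 26)/(2*(84 + 26))) = sqrt((496 - 4245) + (1/2)*104/110) = sqrt(-3749 + (1/2)*(1/110)*104) = sqrt(-3749 + 26/55) = sqrt(-206169/55) = I*sqrt(11339295)/55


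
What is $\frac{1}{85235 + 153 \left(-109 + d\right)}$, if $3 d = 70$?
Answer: $\frac{1}{72128} \approx 1.3864 \cdot 10^{-5}$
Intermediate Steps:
$d = \frac{70}{3}$ ($d = \frac{1}{3} \cdot 70 = \frac{70}{3} \approx 23.333$)
$\frac{1}{85235 + 153 \left(-109 + d\right)} = \frac{1}{85235 + 153 \left(-109 + \frac{70}{3}\right)} = \frac{1}{85235 + 153 \left(- \frac{257}{3}\right)} = \frac{1}{85235 - 13107} = \frac{1}{72128}$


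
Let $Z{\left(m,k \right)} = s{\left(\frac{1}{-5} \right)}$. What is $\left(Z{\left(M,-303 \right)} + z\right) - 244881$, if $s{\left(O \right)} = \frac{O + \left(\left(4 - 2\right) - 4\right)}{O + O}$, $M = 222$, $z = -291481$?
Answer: $- \frac{1072713}{2} \approx -5.3636 \cdot 10^{5}$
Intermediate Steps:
$s{\left(O \right)} = \frac{-2 + O}{2 O}$ ($s{\left(O \right)} = \frac{O + \left(2 - 4\right)}{2 O} = \left(O - 2\right) \frac{1}{2 O} = \left(-2 + O\right) \frac{1}{2 O} = \frac{-2 + O}{2 O}$)
$Z{\left(m,k \right)} = \frac{11}{2}$ ($Z{\left(m,k \right)} = \frac{-2 + \frac{1}{-5}}{2 \frac{1}{-5}} = \frac{-2 - \frac{1}{5}}{2 \left(- \frac{1}{5}\right)} = \frac{1}{2} \left(-5\right) \left(- \frac{11}{5}\right) = \frac{11}{2}$)
$\left(Z{\left(M,-303 \right)} + z\right) - 244881 = \left(\frac{11}{2} - 291481\right) - 244881 = - \frac{582951}{2} - 244881 = - \frac{1072713}{2}$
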